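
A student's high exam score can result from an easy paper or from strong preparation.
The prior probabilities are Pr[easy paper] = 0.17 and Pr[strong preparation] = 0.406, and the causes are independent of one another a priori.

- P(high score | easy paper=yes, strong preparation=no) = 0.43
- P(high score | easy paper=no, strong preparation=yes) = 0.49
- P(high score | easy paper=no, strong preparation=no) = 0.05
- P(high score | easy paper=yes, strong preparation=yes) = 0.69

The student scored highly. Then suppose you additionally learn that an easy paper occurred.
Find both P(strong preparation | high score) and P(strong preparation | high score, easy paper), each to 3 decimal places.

P(strong preparation | high score) ≈ 0.758; P(strong preparation | high score, easy paper) ≈ 0.523

Numerator (weight on configurations with strong preparation): 0.165120 + 0.047624 = 0.212744
Normalizer over all consistent configurations: 0.05×0.83×0.594 + 0.49×0.83×0.406 + 0.43×0.17×0.594 + 0.69×0.17×0.406 = 0.280816
P(strong preparation | high score) = 0.212744/0.280816 ≈ 0.758

Now also conditioning on easy paper=true:
Enumerate both values of strong preparation and weight by the priors:
  P(high score | easy paper) = 0.43*0.594 + 0.69*0.406
        = 0.255420 + 0.280140 = 0.535560
Configurations with strong preparation contribute 0.280140, so
  P(strong preparation | high score, easy paper) = 0.280140 / 0.535560 ≈ 0.523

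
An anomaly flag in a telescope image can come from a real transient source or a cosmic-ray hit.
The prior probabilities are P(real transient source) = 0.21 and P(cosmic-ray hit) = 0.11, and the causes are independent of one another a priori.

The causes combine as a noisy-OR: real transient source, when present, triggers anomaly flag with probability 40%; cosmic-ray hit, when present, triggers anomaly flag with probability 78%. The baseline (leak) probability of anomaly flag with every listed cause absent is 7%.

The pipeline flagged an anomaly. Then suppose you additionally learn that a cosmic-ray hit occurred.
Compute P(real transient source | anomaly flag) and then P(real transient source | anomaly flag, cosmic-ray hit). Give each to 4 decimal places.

Under noisy-OR, P(anomaly flag | causes) = 1 − (1−0.07)·∏(1−qᵢ) over the active causes.
For the numerator, keep only real transient source=true terms: 0.082610 + 0.020264 = 0.102874
Denominator P(anomaly flag): 0.07*0.79*0.89 + 0.7954*0.79*0.11 + 0.442*0.21*0.89 + 0.87724*0.21*0.11 = 0.221211
Posterior = 0.102874 / 0.221211 ≈ 0.4650

With the extra evidence:
Sum P(anomaly flag|·) weighted by the priors over both values of real transient source:
  P(anomaly flag | cosmic-ray hit) = 0.7954·0.79 + 0.87724·0.21
        = 0.628366 + 0.184220 = 0.812586
Configurations with real transient source contribute 0.184220, so
  P(real transient source | anomaly flag, cosmic-ray hit) = 0.184220 / 0.812586 ≈ 0.2267

P(real transient source | anomaly flag) ≈ 0.4650; P(real transient source | anomaly flag, cosmic-ray hit) ≈ 0.2267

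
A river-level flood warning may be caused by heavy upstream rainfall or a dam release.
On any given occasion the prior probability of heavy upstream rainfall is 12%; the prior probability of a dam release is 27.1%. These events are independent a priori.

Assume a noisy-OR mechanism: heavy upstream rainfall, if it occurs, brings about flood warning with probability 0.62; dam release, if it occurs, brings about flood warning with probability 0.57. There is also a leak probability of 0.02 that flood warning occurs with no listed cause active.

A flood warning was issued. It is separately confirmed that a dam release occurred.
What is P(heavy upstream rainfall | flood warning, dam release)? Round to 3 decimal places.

Under noisy-OR, P(flood warning | causes) = 1 − (1−0.02)·∏(1−qᵢ) over the active causes.
P(flood warning | dam release) = 0.5786×0.88 + 0.839868×0.12 = 0.509168 + 0.100784 = 0.609952
Restricting to configurations with heavy upstream rainfall present: 0.839868×0.12 = 0.100784.
Hence the posterior is 0.100784/0.609952 ≈ 0.165.

P(heavy upstream rainfall | flood warning, dam release) ≈ 0.165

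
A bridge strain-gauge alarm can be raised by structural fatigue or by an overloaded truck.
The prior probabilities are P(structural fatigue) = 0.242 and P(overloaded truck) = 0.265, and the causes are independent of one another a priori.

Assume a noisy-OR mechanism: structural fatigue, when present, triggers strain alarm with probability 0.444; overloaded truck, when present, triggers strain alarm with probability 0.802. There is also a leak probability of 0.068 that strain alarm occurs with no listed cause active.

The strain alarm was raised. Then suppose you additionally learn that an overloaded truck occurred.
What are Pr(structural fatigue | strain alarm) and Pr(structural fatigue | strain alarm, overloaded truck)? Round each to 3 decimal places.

Pr(structural fatigue | strain alarm) ≈ 0.415; Pr(structural fatigue | strain alarm, overloaded truck) ≈ 0.260

Under noisy-OR, P(strain alarm | causes) = 1 − (1−0.068)·∏(1−qᵢ) over the active causes.
By total probability over the 4 (structural fatigue, overloaded truck) configurations:
  P(strain alarm) = 0.068·0.758·0.735 + 0.815464·0.758·0.265 + 0.481808·0.242·0.735 + 0.897398·0.242·0.265
        = 0.037885 + 0.163802 + 0.085699 + 0.057550 = 0.344936
Configurations with structural fatigue contribute 0.143249, so
  P(structural fatigue | strain alarm) = 0.143249 / 0.344936 ≈ 0.415

With the extra evidence:
Numerator (weight on configurations with structural fatigue): 0.897398*0.242 = 0.217170
Normalizer over all consistent configurations: 0.815464*0.758 + 0.897398*0.242 = 0.835292
P(structural fatigue | strain alarm, overloaded truck) = 0.217170/0.835292 ≈ 0.260
The drop from 0.415 to 0.260 is the explaining-away (discounting) effect.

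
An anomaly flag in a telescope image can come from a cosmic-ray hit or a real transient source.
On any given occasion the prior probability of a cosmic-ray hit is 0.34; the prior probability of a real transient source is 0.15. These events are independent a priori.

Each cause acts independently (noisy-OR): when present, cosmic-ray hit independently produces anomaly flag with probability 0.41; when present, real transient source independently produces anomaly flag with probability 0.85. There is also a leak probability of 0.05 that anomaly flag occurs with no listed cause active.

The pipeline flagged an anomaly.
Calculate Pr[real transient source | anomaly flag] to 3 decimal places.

Under noisy-OR, P(anomaly flag | causes) = 1 − (1−0.05)·∏(1−qᵢ) over the active causes.
Numerator (weight on configurations with real transient source): 0.084893 + 0.046712 = 0.131605
Denominator P(anomaly flag): 0.05×0.66×0.85 + 0.8575×0.66×0.15 + 0.4395×0.34×0.85 + 0.915925×0.34×0.15 = 0.286671
P(real transient source | anomaly flag) = 0.131605/0.286671 ≈ 0.459

Pr[real transient source | anomaly flag] ≈ 0.459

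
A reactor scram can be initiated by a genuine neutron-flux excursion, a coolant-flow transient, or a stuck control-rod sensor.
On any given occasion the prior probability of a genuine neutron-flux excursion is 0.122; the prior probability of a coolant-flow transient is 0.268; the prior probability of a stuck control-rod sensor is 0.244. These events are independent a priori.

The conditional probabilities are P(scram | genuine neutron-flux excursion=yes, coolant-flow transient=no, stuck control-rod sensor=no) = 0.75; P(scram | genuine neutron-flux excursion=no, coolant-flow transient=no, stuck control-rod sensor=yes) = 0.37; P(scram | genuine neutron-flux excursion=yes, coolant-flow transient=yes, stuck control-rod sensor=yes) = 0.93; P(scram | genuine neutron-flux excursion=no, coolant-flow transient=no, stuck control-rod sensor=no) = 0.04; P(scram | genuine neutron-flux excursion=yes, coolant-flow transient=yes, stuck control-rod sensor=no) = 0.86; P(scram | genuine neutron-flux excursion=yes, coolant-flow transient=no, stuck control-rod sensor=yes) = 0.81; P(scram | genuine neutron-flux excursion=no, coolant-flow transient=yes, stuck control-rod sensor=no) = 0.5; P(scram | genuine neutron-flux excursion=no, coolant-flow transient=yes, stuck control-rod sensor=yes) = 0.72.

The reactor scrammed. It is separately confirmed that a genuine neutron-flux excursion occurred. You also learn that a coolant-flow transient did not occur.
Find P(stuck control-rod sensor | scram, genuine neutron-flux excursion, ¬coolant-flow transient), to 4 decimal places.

P(stuck control-rod sensor | scram, genuine neutron-flux excursion, ¬coolant-flow transient) ≈ 0.2585

P(scram | genuine neutron-flux excursion, ¬coolant-flow transient) = 0.75·0.756 + 0.81·0.244 = 0.567000 + 0.197640 = 0.764640
Restricting to configurations with stuck control-rod sensor present: 0.81·0.244 = 0.197640.
So P(stuck control-rod sensor | scram, genuine neutron-flux excursion, ¬coolant-flow transient) = 0.197640/0.764640 ≈ 0.2585.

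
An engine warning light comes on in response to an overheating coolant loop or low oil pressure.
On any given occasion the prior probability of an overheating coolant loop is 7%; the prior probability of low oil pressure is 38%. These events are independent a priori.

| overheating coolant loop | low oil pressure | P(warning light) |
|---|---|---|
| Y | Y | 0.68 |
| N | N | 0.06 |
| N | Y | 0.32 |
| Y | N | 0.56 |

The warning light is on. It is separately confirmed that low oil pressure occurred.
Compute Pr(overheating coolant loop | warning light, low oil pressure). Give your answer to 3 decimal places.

Sum P(warning light|·) weighted by the priors over both values of overheating coolant loop:
  P(warning light | low oil pressure) = 0.32·0.93 + 0.68·0.07
        = 0.297600 + 0.047600 = 0.345200
Keeping only the overheating coolant loop-present terms gives 0.047600, so
  P(overheating coolant loop | warning light, low oil pressure) = 0.047600 / 0.345200 ≈ 0.138

Pr(overheating coolant loop | warning light, low oil pressure) ≈ 0.138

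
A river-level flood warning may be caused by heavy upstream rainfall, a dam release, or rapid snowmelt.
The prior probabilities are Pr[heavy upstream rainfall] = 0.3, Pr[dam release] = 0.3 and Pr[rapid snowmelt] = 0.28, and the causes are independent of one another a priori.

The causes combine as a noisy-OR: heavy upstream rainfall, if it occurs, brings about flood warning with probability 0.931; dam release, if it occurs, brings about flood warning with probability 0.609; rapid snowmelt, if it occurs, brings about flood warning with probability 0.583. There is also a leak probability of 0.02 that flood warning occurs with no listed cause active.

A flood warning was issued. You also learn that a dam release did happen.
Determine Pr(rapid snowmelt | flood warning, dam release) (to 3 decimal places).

Pr(rapid snowmelt | flood warning, dam release) ≈ 0.322

Under noisy-OR, P(flood warning | causes) = 1 − (1−0.02)·∏(1−qᵢ) over the active causes.
Enumerate the 4 (heavy upstream rainfall, rapid snowmelt) configurations and weight by the priors:
  P(flood warning | dam release) = 0.61682×0.7×0.72 + 0.840214×0.7×0.28 + 0.973561×0.3×0.72 + 0.988975×0.3×0.28
        = 0.310877 + 0.164682 + 0.210289 + 0.083074 = 0.768922
Keeping only the rapid snowmelt-present terms gives 0.247756, so
  P(rapid snowmelt | flood warning, dam release) = 0.247756 / 0.768922 ≈ 0.322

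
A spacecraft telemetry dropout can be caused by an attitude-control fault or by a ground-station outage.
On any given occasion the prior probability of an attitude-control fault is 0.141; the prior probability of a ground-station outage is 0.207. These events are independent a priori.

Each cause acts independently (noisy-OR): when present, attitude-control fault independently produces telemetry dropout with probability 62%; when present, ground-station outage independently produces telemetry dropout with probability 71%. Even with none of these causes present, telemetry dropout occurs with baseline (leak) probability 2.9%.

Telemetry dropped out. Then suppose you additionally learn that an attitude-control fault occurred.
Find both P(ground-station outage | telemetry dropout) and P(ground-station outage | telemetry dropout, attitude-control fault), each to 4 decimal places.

Under noisy-OR, P(telemetry dropout | causes) = 1 − (1−0.029)·∏(1−qᵢ) over the active causes.
Numerator (weight on configurations with ground-station outage): 0.127743 + 0.026064 = 0.153807
Denominator P(telemetry dropout): 0.029·0.859·0.793 + 0.71841·0.859·0.207 + 0.63102·0.141·0.793 + 0.892996·0.141·0.207 = 0.244117
P(ground-station outage | telemetry dropout) = 0.153807/0.244117 ≈ 0.6301

Now condition on the additional information:
Enumerate both values of ground-station outage and weight by the priors:
  P(telemetry dropout | attitude-control fault) = 0.63102·0.793 + 0.892996·0.207
        = 0.500399 + 0.184850 = 0.685249
Keeping only the ground-station outage-present terms gives 0.184850, so
  P(ground-station outage | telemetry dropout, attitude-control fault) = 0.184850 / 0.685249 ≈ 0.2698

P(ground-station outage | telemetry dropout) ≈ 0.6301; P(ground-station outage | telemetry dropout, attitude-control fault) ≈ 0.2698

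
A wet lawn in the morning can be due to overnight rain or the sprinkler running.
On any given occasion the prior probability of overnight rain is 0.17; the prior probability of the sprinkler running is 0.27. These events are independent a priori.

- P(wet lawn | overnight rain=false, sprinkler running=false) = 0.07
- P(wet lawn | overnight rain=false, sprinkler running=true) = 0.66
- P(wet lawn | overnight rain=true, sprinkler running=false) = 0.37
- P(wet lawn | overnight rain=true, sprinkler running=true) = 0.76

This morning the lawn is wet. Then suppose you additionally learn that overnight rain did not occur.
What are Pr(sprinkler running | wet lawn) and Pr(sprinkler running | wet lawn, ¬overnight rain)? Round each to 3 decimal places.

Pr(sprinkler running | wet lawn) ≈ 0.674; Pr(sprinkler running | wet lawn, ¬overnight rain) ≈ 0.777

Sum P(wet lawn|·) weighted by the priors over the 4 (overnight rain, sprinkler running) configurations:
  P(wet lawn) = 0.07*0.83*0.73 + 0.66*0.83*0.27 + 0.37*0.17*0.73 + 0.76*0.17*0.27
        = 0.042413 + 0.147906 + 0.045917 + 0.034884 = 0.271120
Keeping only the sprinkler running-present terms gives 0.182790, so
  P(sprinkler running | wet lawn) = 0.182790 / 0.271120 ≈ 0.674

Now also conditioning on overnight rain≠true:
Numerator (weight on configurations with sprinkler running): 0.66×0.27 = 0.178200
The normalizing constant is 0.07×0.73 + 0.66×0.27 = 0.229300
P(sprinkler running | wet lawn, ¬overnight rain) = 0.178200/0.229300 ≈ 0.777
With overnight rain excluded, sprinkler running must carry more of the explanatory weight for the wet lawn.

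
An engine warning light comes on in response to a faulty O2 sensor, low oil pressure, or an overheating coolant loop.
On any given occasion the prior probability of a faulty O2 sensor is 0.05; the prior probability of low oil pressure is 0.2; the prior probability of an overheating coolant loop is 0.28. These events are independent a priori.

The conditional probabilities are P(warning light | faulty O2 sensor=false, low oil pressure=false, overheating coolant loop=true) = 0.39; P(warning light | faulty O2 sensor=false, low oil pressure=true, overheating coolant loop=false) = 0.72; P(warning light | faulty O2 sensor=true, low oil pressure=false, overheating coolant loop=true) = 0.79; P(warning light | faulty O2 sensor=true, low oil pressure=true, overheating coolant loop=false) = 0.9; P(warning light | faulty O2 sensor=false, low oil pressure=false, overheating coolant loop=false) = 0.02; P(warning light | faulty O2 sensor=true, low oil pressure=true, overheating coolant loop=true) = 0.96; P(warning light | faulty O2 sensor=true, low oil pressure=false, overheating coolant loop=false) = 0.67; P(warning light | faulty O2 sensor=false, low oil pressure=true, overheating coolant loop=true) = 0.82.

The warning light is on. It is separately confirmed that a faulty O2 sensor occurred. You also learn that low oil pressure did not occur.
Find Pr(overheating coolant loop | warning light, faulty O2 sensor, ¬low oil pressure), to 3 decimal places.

Enumerate both values of overheating coolant loop and weight by the priors:
  P(warning light | faulty O2 sensor, ¬low oil pressure) = 0.67*0.72 + 0.79*0.28
        = 0.482400 + 0.221200 = 0.703600
Keeping only the overheating coolant loop-present terms gives 0.221200, so
  P(overheating coolant loop | warning light, faulty O2 sensor, ¬low oil pressure) = 0.221200 / 0.703600 ≈ 0.314

Pr(overheating coolant loop | warning light, faulty O2 sensor, ¬low oil pressure) ≈ 0.314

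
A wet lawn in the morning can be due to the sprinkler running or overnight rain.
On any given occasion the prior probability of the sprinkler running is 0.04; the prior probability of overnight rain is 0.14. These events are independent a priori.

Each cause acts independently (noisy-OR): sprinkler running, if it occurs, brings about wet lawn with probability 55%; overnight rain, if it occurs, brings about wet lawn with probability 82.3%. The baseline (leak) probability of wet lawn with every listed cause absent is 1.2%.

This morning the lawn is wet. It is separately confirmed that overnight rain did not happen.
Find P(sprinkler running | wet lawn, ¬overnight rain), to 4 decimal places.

P(sprinkler running | wet lawn, ¬overnight rain) ≈ 0.6585

Under noisy-OR, P(wet lawn | causes) = 1 − (1−0.012)·∏(1−qᵢ) over the active causes.
Sum P(wet lawn|·) weighted by the priors over both values of sprinkler running:
  P(wet lawn | ¬overnight rain) = 0.012*0.96 + 0.5554*0.04
        = 0.011520 + 0.022216 = 0.033736
The terms with sprinkler running present sum to 0.022216, so
  P(sprinkler running | wet lawn, ¬overnight rain) = 0.022216 / 0.033736 ≈ 0.6585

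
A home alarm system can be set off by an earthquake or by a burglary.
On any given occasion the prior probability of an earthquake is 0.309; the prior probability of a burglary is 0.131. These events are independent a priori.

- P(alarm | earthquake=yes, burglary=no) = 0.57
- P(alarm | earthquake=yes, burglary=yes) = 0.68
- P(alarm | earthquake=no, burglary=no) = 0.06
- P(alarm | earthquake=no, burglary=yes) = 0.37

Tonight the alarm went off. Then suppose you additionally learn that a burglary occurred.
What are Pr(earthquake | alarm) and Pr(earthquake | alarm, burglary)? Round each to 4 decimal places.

Pr(earthquake | alarm) ≈ 0.7220; Pr(earthquake | alarm, burglary) ≈ 0.4511

For the numerator, keep only earthquake=true terms: 0.153057 + 0.027526 = 0.180583
Normalizer over all consistent configurations: 0.06*0.691*0.869 + 0.37*0.691*0.131 + 0.57*0.309*0.869 + 0.68*0.309*0.131 = 0.250105
P(earthquake | alarm) = 0.180583/0.250105 ≈ 0.7220

With the extra evidence:
For the numerator, keep only earthquake=true terms: 0.68×0.309 = 0.210120
Denominator P(alarm | burglary): 0.37×0.691 + 0.68×0.309 = 0.465790
Posterior = 0.210120 / 0.465790 ≈ 0.4511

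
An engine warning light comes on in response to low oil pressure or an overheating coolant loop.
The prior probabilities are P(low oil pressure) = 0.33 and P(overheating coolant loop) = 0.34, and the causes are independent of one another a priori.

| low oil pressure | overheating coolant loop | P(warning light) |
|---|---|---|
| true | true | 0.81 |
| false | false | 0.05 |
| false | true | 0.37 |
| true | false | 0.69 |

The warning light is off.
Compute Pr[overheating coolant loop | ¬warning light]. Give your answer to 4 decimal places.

Sum P(¬warning light|·) weighted by the priors over the 4 (low oil pressure, overheating coolant loop) configurations:
  P(¬warning light) = 0.95×0.67×0.66 + 0.63×0.67×0.34 + 0.31×0.33×0.66 + 0.19×0.33×0.34
        = 0.420090 + 0.143514 + 0.067518 + 0.021318 = 0.652440
The terms with overheating coolant loop present sum to 0.164832, so
  P(overheating coolant loop | ¬warning light) = 0.164832 / 0.652440 ≈ 0.2526

Pr[overheating coolant loop | ¬warning light] ≈ 0.2526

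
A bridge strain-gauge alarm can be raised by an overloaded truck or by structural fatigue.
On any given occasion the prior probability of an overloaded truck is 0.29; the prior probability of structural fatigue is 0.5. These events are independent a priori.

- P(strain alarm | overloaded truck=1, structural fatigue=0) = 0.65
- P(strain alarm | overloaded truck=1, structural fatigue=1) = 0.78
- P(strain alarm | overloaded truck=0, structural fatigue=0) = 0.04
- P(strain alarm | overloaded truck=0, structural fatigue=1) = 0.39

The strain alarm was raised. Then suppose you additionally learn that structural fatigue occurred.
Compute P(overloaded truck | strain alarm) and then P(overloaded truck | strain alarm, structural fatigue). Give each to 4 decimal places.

P(overloaded truck | strain alarm) ≈ 0.5760; P(overloaded truck | strain alarm, structural fatigue) ≈ 0.4496

Sum P(strain alarm|·) weighted by the priors over the 4 (overloaded truck, structural fatigue) configurations:
  P(strain alarm) = 0.04×0.71×0.5 + 0.39×0.71×0.5 + 0.65×0.29×0.5 + 0.78×0.29×0.5
        = 0.014200 + 0.138450 + 0.094250 + 0.113100 = 0.360000
Keeping only the overloaded truck-present terms gives 0.207350, so
  P(overloaded truck | strain alarm) = 0.207350 / 0.360000 ≈ 0.5760

Now also conditioning on structural fatigue=true:
Enumerate both values of overloaded truck and weight by the priors:
  P(strain alarm | structural fatigue) = 0.39×0.71 + 0.78×0.29
        = 0.276900 + 0.226200 = 0.503100
Configurations with overloaded truck contribute 0.226200, so
  P(overloaded truck | strain alarm, structural fatigue) = 0.226200 / 0.503100 ≈ 0.4496
Conditioning on structural fatigue lowers the posterior on overloaded truck: the classic explaining-away effect in a common-effect structure.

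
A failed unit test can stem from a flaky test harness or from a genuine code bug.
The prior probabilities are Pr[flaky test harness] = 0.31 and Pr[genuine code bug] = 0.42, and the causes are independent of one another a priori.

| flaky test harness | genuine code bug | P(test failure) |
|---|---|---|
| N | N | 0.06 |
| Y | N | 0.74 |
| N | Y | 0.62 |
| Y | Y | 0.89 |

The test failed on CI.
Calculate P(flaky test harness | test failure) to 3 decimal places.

P(test failure) = 0.06×0.69×0.58 + 0.62×0.69×0.42 + 0.74×0.31×0.58 + 0.89×0.31×0.42 = 0.024012 + 0.179676 + 0.133052 + 0.115878 = 0.452618
Of this, 0.248930 comes from 0.133052 + 0.115878 (the flaky test harness=true cases).
Hence the posterior is 0.248930/0.452618 ≈ 0.550.

P(flaky test harness | test failure) ≈ 0.550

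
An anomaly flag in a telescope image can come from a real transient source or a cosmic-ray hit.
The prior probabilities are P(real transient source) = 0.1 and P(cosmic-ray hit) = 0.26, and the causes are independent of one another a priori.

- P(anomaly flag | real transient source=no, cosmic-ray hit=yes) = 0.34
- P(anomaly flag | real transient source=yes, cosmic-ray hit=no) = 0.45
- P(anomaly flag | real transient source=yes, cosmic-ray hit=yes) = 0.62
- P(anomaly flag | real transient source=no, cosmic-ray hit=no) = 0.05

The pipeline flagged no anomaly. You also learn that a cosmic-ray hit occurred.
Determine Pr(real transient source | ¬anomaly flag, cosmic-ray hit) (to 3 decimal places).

Pr(real transient source | ¬anomaly flag, cosmic-ray hit) ≈ 0.060

Weight on real transient source=true, given the evidence: 0.38×0.1 = 0.038000
Normalizer over all consistent configurations: 0.66×0.9 + 0.38×0.1 = 0.632000
Posterior = 0.038000 / 0.632000 ≈ 0.060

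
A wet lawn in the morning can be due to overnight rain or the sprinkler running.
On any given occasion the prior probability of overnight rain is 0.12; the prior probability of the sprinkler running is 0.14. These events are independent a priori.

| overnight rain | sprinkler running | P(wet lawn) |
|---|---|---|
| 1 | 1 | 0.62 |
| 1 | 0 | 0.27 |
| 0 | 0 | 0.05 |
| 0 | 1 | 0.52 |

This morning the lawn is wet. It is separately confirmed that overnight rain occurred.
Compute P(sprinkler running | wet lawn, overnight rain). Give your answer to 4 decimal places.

P(sprinkler running | wet lawn, overnight rain) ≈ 0.2721

P(wet lawn | overnight rain) = 0.27·0.86 + 0.62·0.14 = 0.232200 + 0.086800 = 0.319000
The sprinkler running-present share is 0.62·0.14 = 0.086800.
Hence the posterior is 0.086800/0.319000 ≈ 0.2721.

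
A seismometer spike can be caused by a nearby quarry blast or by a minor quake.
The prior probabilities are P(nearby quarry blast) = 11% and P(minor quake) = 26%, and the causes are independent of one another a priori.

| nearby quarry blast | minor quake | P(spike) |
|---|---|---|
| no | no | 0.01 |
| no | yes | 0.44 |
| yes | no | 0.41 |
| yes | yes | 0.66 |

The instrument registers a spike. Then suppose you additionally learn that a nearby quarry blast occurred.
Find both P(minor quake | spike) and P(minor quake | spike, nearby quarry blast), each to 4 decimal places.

P(spike) = 0.01·0.89·0.74 + 0.44·0.89·0.26 + 0.41·0.11·0.74 + 0.66·0.11·0.26 = 0.006586 + 0.101816 + 0.033374 + 0.018876 = 0.160652
Of this, 0.120692 comes from 0.101816 + 0.018876 (the minor quake=true cases).
Hence the posterior is 0.120692/0.160652 ≈ 0.7513.

Now condition on the additional information:
P(spike | nearby quarry blast) = 0.41·0.74 + 0.66·0.26 = 0.303400 + 0.171600 = 0.475000
The minor quake-present share is 0.66·0.26 = 0.171600.
So P(minor quake | spike, nearby quarry blast) = 0.171600/0.475000 ≈ 0.3613.
— nearby quarry blast explains away the evidence for minor quake.

P(minor quake | spike) ≈ 0.7513; P(minor quake | spike, nearby quarry blast) ≈ 0.3613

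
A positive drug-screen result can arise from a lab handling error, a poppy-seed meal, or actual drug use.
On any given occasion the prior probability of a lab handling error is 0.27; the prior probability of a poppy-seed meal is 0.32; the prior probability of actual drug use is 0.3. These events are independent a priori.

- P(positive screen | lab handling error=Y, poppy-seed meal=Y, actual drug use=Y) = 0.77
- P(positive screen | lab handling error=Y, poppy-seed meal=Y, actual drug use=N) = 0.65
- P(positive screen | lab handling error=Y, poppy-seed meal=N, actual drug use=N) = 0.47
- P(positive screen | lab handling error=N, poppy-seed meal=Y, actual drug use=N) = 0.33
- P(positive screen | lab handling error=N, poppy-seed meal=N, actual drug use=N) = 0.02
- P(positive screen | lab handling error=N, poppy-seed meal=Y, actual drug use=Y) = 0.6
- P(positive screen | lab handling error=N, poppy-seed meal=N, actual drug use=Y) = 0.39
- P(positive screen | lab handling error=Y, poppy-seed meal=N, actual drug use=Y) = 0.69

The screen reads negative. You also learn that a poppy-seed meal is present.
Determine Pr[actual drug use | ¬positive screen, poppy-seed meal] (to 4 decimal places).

Pr[actual drug use | ¬positive screen, poppy-seed meal] ≈ 0.2064

Weight on actual drug use=true, given the evidence: 0.087600 + 0.018630 = 0.106230
The normalizing constant is 0.67·0.73·0.7 + 0.4·0.73·0.3 + 0.35·0.27·0.7 + 0.23·0.27·0.3 = 0.514750
Posterior = 0.106230 / 0.514750 ≈ 0.2064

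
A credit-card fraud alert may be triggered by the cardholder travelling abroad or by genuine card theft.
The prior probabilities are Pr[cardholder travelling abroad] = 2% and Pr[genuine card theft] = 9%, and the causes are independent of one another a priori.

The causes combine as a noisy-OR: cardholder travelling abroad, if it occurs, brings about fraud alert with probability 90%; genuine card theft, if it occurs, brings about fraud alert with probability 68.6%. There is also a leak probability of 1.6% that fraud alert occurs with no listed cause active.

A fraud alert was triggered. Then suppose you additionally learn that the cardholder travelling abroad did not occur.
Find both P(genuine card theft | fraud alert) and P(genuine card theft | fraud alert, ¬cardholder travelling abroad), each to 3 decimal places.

Under noisy-OR, P(fraud alert | causes) = 1 − (1−0.016)·∏(1−qᵢ) over the active causes.
P(fraud alert) = 0.016×0.98×0.91 + 0.691024×0.98×0.09 + 0.9016×0.02×0.91 + 0.969102×0.02×0.09 = 0.014269 + 0.060948 + 0.016409 + 0.001744 = 0.093370
Restricting to configurations with genuine card theft present: 0.060948 + 0.001744 = 0.062692.
P(genuine card theft | fraud alert) = 0.062692 / 0.093370 ≈ 0.671

Now condition on the additional information:
Weight on genuine card theft=true, given the evidence: 0.691024*0.09 = 0.062192
Normalizer over all consistent configurations: 0.016*0.91 + 0.691024*0.09 = 0.076752
P(genuine card theft | fraud alert, ¬cardholder travelling abroad) = 0.062192/0.076752 ≈ 0.810
Ruling out cardholder travelling abroad raises the posterior on genuine card theft — the flip side of explaining away.

P(genuine card theft | fraud alert) ≈ 0.671; P(genuine card theft | fraud alert, ¬cardholder travelling abroad) ≈ 0.810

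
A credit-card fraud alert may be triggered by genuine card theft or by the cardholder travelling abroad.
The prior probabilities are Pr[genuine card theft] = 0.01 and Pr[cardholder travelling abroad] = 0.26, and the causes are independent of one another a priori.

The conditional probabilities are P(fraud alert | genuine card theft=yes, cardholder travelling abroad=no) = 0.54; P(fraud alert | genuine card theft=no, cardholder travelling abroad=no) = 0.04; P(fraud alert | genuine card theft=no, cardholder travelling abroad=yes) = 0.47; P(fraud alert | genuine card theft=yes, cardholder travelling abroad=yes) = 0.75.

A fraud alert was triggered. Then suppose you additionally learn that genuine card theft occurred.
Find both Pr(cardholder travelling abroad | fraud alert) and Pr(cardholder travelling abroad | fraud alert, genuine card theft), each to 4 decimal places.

Pr(cardholder travelling abroad | fraud alert) ≈ 0.7868; Pr(cardholder travelling abroad | fraud alert, genuine card theft) ≈ 0.3280

P(fraud alert) = 0.04*0.99*0.74 + 0.47*0.99*0.26 + 0.54*0.01*0.74 + 0.75*0.01*0.26 = 0.029304 + 0.120978 + 0.003996 + 0.001950 = 0.156228
The cardholder travelling abroad-present share is 0.120978 + 0.001950 = 0.122928.
So P(cardholder travelling abroad | fraud alert) = 0.122928/0.156228 ≈ 0.7868.

Now condition on the additional information:
Enumerate both values of cardholder travelling abroad and weight by the priors:
  P(fraud alert | genuine card theft) = 0.54·0.74 + 0.75·0.26
        = 0.399600 + 0.195000 = 0.594600
The terms with cardholder travelling abroad present sum to 0.195000, so
  P(cardholder travelling abroad | fraud alert, genuine card theft) = 0.195000 / 0.594600 ≈ 0.3280
The drop from 0.7868 to 0.3280 is the explaining-away (discounting) effect.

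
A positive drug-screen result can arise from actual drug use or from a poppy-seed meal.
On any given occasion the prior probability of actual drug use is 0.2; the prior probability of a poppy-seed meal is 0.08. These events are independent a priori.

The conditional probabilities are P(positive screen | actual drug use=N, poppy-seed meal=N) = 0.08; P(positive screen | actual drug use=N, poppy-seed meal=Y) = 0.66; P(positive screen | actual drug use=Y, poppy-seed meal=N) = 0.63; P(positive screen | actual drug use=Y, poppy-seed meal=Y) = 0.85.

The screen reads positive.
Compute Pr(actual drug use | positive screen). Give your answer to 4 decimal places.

P(positive screen) = 0.08·0.8·0.92 + 0.66·0.8·0.08 + 0.63·0.2·0.92 + 0.85·0.2·0.08 = 0.058880 + 0.042240 + 0.115920 + 0.013600 = 0.230640
Restricting to configurations with actual drug use present: 0.115920 + 0.013600 = 0.129520.
Hence the posterior is 0.129520/0.230640 ≈ 0.5616.

Pr(actual drug use | positive screen) ≈ 0.5616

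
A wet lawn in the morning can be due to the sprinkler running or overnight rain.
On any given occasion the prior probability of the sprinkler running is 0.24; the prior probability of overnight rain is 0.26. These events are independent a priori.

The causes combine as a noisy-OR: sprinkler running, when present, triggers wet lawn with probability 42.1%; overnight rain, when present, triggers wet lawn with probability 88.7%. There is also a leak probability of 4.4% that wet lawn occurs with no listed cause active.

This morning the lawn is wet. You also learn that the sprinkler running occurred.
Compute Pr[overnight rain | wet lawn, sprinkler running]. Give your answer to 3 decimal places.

Under noisy-OR, P(wet lawn | causes) = 1 − (1−0.044)·∏(1−qᵢ) over the active causes.
Numerator (weight on configurations with overnight rain): 0.937452·0.26 = 0.243738
The normalizing constant is 0.446476·0.74 + 0.937452·0.26 = 0.574130
Posterior = 0.243738 / 0.574130 ≈ 0.425

Pr[overnight rain | wet lawn, sprinkler running] ≈ 0.425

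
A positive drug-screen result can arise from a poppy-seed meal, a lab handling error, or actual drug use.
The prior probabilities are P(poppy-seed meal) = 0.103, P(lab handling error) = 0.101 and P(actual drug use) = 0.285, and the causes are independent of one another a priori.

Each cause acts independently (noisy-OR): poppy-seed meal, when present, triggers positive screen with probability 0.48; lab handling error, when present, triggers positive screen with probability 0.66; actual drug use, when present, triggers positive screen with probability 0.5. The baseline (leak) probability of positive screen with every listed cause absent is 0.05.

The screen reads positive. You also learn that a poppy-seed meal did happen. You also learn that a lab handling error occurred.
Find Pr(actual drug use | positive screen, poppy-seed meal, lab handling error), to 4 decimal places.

Under noisy-OR, P(positive screen | causes) = 1 − (1−0.05)·∏(1−qᵢ) over the active causes.
P(positive screen | poppy-seed meal, lab handling error) = 0.83204*0.715 + 0.91602*0.285 = 0.594909 + 0.261066 = 0.855975
Restricting to configurations with actual drug use present: 0.91602*0.285 = 0.261066.
So P(actual drug use | positive screen, poppy-seed meal, lab handling error) = 0.261066/0.855975 ≈ 0.3050.

Pr(actual drug use | positive screen, poppy-seed meal, lab handling error) ≈ 0.3050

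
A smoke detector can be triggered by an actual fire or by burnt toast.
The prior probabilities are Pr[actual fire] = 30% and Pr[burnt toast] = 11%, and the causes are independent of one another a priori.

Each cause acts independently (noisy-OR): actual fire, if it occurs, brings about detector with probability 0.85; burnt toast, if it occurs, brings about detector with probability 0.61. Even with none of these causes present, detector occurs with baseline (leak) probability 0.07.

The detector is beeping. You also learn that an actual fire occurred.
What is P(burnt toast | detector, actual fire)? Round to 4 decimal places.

Under noisy-OR, P(detector | causes) = 1 − (1−0.07)·∏(1−qᵢ) over the active causes.
Numerator (weight on configurations with burnt toast): 0.945595×0.11 = 0.104015
The normalizing constant is 0.8605×0.89 + 0.945595×0.11 = 0.869860
Posterior = 0.104015 / 0.869860 ≈ 0.1196

P(burnt toast | detector, actual fire) ≈ 0.1196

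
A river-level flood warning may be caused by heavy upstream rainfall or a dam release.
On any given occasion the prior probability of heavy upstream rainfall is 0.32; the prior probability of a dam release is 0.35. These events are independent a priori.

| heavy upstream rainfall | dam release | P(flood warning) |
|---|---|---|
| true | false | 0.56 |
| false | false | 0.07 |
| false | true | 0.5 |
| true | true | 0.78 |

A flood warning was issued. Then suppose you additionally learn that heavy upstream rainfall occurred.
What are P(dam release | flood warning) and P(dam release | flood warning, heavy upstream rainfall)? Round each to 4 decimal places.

P(dam release | flood warning) ≈ 0.5833; P(dam release | flood warning, heavy upstream rainfall) ≈ 0.4286

By total probability over the 4 (heavy upstream rainfall, dam release) configurations:
  P(flood warning) = 0.07×0.68×0.65 + 0.5×0.68×0.35 + 0.56×0.32×0.65 + 0.78×0.32×0.35
        = 0.030940 + 0.119000 + 0.116480 + 0.087360 = 0.353780
Configurations with dam release contribute 0.206360, so
  P(dam release | flood warning) = 0.206360 / 0.353780 ≈ 0.5833

With the extra evidence:
Numerator (weight on configurations with dam release): 0.78*0.35 = 0.273000
The normalizing constant is 0.56*0.65 + 0.78*0.35 = 0.637000
Posterior = 0.273000 / 0.637000 ≈ 0.4286
— heavy upstream rainfall explains away the evidence for dam release.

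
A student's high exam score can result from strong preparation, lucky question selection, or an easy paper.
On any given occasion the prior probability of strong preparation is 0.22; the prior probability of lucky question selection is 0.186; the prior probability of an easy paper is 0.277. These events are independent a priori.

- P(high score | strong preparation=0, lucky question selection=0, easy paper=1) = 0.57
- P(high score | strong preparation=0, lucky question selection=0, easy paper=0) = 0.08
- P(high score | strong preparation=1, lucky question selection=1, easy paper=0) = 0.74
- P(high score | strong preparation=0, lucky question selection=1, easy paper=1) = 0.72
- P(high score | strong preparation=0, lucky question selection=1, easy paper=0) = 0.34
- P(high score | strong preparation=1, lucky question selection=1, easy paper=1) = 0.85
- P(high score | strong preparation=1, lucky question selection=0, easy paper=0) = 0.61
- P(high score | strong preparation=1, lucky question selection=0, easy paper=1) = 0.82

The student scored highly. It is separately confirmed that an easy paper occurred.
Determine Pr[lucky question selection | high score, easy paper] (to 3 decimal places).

Pr[lucky question selection | high score, easy paper] ≈ 0.215

P(high score | easy paper) = 0.57*0.78*0.814 + 0.72*0.78*0.186 + 0.82*0.22*0.814 + 0.85*0.22*0.186 = 0.361904 + 0.104458 + 0.146846 + 0.034782 = 0.647990
The lucky question selection-present share is 0.104458 + 0.034782 = 0.139240.
So P(lucky question selection | high score, easy paper) = 0.139240/0.647990 ≈ 0.215.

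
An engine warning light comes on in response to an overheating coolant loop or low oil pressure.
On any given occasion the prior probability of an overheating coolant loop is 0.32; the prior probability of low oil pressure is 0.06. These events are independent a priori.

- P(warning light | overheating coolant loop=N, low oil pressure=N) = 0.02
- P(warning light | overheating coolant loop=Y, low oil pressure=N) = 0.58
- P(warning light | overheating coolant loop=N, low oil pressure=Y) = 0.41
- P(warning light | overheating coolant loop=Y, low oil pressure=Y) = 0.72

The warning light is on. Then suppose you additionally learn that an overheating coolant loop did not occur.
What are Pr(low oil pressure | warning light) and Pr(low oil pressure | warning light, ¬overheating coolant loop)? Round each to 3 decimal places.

P(warning light) = 0.02·0.68·0.94 + 0.41·0.68·0.06 + 0.58·0.32·0.94 + 0.72·0.32·0.06 = 0.012784 + 0.016728 + 0.174464 + 0.013824 = 0.217800
Of this, 0.030552 comes from 0.016728 + 0.013824 (the low oil pressure=true cases).
So P(low oil pressure | warning light) = 0.030552/0.217800 ≈ 0.140.

Now also conditioning on overheating coolant loop≠true:
Enumerate both values of low oil pressure and weight by the priors:
  P(warning light | ¬overheating coolant loop) = 0.02·0.94 + 0.41·0.06
        = 0.018800 + 0.024600 = 0.043400
The terms with low oil pressure present sum to 0.024600, so
  P(low oil pressure | warning light, ¬overheating coolant loop) = 0.024600 / 0.043400 ≈ 0.567
With overheating coolant loop excluded, low oil pressure must carry more of the explanatory weight for the warning light.

Pr(low oil pressure | warning light) ≈ 0.140; Pr(low oil pressure | warning light, ¬overheating coolant loop) ≈ 0.567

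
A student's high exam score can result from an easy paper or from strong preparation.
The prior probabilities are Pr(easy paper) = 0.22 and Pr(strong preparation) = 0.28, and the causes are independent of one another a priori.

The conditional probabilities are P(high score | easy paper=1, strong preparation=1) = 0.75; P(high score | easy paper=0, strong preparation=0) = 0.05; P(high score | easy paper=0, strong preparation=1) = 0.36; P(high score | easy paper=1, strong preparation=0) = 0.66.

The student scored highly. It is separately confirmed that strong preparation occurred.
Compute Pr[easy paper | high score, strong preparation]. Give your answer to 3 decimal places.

Sum P(high score|·) weighted by the priors over both values of easy paper:
  P(high score | strong preparation) = 0.36·0.78 + 0.75·0.22
        = 0.280800 + 0.165000 = 0.445800
Configurations with easy paper contribute 0.165000, so
  P(easy paper | high score, strong preparation) = 0.165000 / 0.445800 ≈ 0.370

Pr[easy paper | high score, strong preparation] ≈ 0.370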